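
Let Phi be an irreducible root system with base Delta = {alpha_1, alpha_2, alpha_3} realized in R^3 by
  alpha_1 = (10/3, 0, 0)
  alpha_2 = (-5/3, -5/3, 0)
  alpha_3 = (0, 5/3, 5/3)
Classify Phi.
Compute the Cartan integers a_ij = 2(alpha_i, alpha_j)/(alpha_j, alpha_j); the resulting 3x3 Cartan matrix is
[[2, -2, 0], [-1, 2, -1], [0, -1, 2]].
The roots have two lengths (squared-length ratio 2:1); the short ones are alpha_{2,3}. The associated Dynkin diagram is a chain of 3 nodes with a double edge at one end; the terminal node there is the unique long simple root (C_3), so the type is C_3 (the algebra sp(6)).

C3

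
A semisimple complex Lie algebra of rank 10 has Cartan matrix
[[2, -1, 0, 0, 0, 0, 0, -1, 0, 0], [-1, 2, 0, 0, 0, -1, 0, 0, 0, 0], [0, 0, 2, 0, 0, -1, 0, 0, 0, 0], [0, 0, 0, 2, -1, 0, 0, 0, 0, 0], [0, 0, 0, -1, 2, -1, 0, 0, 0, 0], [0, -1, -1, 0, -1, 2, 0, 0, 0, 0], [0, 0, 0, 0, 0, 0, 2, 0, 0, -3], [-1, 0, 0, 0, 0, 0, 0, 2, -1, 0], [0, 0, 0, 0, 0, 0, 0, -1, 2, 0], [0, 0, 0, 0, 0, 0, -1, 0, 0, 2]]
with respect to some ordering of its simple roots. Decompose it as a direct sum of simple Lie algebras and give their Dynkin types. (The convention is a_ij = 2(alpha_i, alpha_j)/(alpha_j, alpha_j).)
type E_8 ⊕ type G_2

The diagram associated to this matrix has two connected components: the simple roots {alpha_1, alpha_2, alpha_3, alpha_4, alpha_5, alpha_6, alpha_8, alpha_9} form a chain of 7 nodes with one extra node attached to the third node from one end (E_8), and {alpha_7, alpha_10} form two nodes joined by a triple edge (G_2). A semisimple Lie algebra decomposes uniquely as the direct sum of simple ideals, one per connected component of its Dynkin diagram, so g ≅ E_8 ⊕ G_2 (dimension 248 + 14 = 262).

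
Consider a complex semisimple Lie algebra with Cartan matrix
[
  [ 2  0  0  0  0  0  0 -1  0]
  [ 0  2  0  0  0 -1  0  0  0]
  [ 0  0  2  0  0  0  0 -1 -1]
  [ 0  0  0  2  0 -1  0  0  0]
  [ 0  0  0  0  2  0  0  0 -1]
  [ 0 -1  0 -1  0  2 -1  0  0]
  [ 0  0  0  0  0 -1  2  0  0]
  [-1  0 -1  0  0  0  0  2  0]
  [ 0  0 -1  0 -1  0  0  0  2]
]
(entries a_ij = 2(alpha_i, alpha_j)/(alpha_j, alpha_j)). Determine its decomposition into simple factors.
The diagram associated to this matrix has two connected components: the simple roots {alpha_1, alpha_3, alpha_5, alpha_8, alpha_9} form a chain of 5 nodes with single edges (A_5), and {alpha_2, alpha_4, alpha_6, alpha_7} form a chain of 2 nodes with a fork of two nodes at one end (D_4). A semisimple Lie algebra decomposes uniquely as the direct sum of simple ideals, one per connected component of its Dynkin diagram, so g ≅ A_5 ⊕ D_4 (dimension 35 + 28 = 63).

type A_5 + type D_4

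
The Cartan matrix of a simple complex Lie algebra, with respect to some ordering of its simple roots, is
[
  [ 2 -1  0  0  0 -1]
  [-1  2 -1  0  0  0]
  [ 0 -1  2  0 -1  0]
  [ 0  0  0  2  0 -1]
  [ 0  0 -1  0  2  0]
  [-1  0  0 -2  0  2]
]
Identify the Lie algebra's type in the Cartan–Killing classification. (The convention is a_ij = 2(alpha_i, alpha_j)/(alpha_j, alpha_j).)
The matrix has rank 6 with 2's on the diagonal. Reading the off-diagonal entries as Dynkin edges (a single edge where a_ij = a_ji = -1; a double or triple edge where a_ij * a_ji = 2 or 3), the diagram is a chain of 6 nodes with a double edge at one end; the terminal node there is the unique short simple root (B_6). One simple-root ordering that puts it in standard form is (alpha_5, alpha_3, alpha_2, alpha_1, alpha_6, alpha_4). So the algebra is type B_6, i.e. so(13).

type B_6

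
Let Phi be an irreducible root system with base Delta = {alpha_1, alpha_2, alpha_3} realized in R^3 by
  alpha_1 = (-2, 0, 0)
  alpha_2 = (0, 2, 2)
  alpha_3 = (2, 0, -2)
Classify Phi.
Compute the Cartan integers a_ij = 2(alpha_i, alpha_j)/(alpha_j, alpha_j); the resulting 3x3 Cartan matrix is
[[2, 0, -1], [0, 2, -1], [-2, -1, 2]].
The roots have two lengths (squared-length ratio 2:1); the short ones are alpha_{1}. The associated Dynkin diagram is a chain of 3 nodes with a double edge at one end; the terminal node there is the unique short simple root (B_3), so the type is B_3 (the algebra so(7)).

type B_3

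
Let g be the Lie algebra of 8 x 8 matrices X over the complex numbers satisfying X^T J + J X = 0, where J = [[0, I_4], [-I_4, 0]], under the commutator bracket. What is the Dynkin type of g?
This is sp(8), which has dimension 8(8+1)/2 = 36 and rank 8/2 = 4. In the classification of classical Lie algebras, the symplectic algebra sp(2n) has type C_n; here n = 4, so the Dynkin diagram is a chain of 4 nodes with a double edge at one end; the terminal node there is the unique long simple root (C_4). Hence the type is C_4.

C4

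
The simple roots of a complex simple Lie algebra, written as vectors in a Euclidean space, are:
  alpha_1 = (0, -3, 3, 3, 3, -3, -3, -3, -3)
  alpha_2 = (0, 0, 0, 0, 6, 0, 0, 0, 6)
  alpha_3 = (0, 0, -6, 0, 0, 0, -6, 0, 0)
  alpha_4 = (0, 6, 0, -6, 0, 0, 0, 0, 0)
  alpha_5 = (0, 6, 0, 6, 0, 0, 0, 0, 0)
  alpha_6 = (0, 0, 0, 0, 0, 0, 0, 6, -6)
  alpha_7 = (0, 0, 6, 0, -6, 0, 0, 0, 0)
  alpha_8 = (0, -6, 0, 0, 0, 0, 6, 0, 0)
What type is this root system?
type E_8

Compute the Cartan integers a_ij = 2(alpha_i, alpha_j)/(alpha_j, alpha_j); the resulting 8x8 Cartan matrix is
[[2, 0, 0, -1, 0, 0, 0, 0], [0, 2, 0, 0, 0, -1, -1, 0], [0, 0, 2, 0, 0, 0, -1, -1], [-1, 0, 0, 2, 0, 0, 0, -1], [0, 0, 0, 0, 2, 0, 0, -1], [0, -1, 0, 0, 0, 2, 0, 0], [0, -1, -1, 0, 0, 0, 2, 0], [0, 0, -1, -1, -1, 0, 0, 2]].
All simple roots have the same length, so the diagram is simply laced. The associated Dynkin diagram is a chain of 7 nodes with one extra node attached to the third node from one end (E_8), so the type is E_8.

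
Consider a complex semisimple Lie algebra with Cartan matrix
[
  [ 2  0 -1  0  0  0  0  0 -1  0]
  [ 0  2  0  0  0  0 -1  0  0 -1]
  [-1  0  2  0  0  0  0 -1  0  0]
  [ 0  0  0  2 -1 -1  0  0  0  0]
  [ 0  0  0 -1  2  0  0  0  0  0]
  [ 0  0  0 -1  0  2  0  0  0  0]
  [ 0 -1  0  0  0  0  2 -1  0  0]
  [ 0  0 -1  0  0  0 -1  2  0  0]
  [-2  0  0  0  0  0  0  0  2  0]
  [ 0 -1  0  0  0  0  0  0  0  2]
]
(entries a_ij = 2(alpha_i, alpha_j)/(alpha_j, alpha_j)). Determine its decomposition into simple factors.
A3 + C7

The diagram associated to this matrix has two connected components: the simple roots {alpha_4, alpha_5, alpha_6} form a chain of 3 nodes with single edges (A_3), and {alpha_1, alpha_2, alpha_3, alpha_7, alpha_8, alpha_9, alpha_10} form a chain of 7 nodes with a double edge at one end; the terminal node there is the unique long simple root (C_7). A semisimple Lie algebra decomposes uniquely as the direct sum of simple ideals, one per connected component of its Dynkin diagram, so g ≅ A_3 ⊕ C_7 (dimension 15 + 105 = 120).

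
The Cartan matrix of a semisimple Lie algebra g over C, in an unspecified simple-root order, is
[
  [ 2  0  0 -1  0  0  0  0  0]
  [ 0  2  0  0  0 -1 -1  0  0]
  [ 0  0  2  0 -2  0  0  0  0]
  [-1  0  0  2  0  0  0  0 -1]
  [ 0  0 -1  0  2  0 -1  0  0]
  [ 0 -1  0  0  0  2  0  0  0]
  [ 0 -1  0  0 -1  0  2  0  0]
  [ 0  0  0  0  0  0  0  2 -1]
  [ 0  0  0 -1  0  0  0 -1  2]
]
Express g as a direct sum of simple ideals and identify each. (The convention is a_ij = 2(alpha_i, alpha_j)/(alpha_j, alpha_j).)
A_4 (sl(5)) ⊕ C_5 (sp(10))

The diagram associated to this matrix has two connected components: the simple roots {alpha_1, alpha_4, alpha_8, alpha_9} form a chain of 4 nodes with single edges (A_4), and {alpha_2, alpha_3, alpha_5, alpha_6, alpha_7} form a chain of 5 nodes with a double edge at one end; the terminal node there is the unique long simple root (C_5). A semisimple Lie algebra decomposes uniquely as the direct sum of simple ideals, one per connected component of its Dynkin diagram, so g ≅ A_4 ⊕ C_5 (dimension 24 + 55 = 79).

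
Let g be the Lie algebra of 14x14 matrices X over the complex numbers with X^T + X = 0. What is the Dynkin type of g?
This is so(14) with 14 even, which has dimension 14(14-1)/2 = 91 and rank 14/2 = 7. In the classification of classical Lie algebras, the orthogonal algebra so(2n) in an even number of variables has type D_n; here n = 7, so the Dynkin diagram is a chain of 5 nodes with a fork of two nodes at one end (D_7). Hence the type is D_7.

type D_7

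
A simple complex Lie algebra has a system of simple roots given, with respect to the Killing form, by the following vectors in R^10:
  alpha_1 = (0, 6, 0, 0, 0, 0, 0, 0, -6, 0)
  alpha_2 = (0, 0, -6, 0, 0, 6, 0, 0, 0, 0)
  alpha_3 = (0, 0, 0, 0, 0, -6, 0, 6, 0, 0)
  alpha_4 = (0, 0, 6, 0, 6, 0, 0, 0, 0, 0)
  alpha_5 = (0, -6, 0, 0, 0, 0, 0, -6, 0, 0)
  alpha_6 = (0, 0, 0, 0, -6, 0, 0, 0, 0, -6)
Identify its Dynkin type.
Compute the Cartan integers a_ij = 2(alpha_i, alpha_j)/(alpha_j, alpha_j); the resulting 6x6 Cartan matrix is
[[2, 0, 0, 0, -1, 0], [0, 2, -1, -1, 0, 0], [0, -1, 2, 0, -1, 0], [0, -1, 0, 2, 0, -1], [-1, 0, -1, 0, 2, 0], [0, 0, 0, -1, 0, 2]].
All simple roots have the same length, so the diagram is simply laced. The associated Dynkin diagram is a chain of 6 nodes with single edges (A_6), so the type is A_6 (the algebra sl(7)).

A_6 (sl(7))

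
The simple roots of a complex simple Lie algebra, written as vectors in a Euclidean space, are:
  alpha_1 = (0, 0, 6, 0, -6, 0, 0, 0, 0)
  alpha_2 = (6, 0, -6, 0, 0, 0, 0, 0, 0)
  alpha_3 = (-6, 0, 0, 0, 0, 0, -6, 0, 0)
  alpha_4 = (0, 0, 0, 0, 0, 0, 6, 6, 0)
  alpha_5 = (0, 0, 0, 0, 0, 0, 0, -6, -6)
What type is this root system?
Compute the Cartan integers a_ij = 2(alpha_i, alpha_j)/(alpha_j, alpha_j); the resulting 5x5 Cartan matrix is
[[2, -1, 0, 0, 0], [-1, 2, -1, 0, 0], [0, -1, 2, -1, 0], [0, 0, -1, 2, -1], [0, 0, 0, -1, 2]].
All simple roots have the same length, so the diagram is simply laced. The associated Dynkin diagram is a chain of 5 nodes with single edges (A_5), so the type is A_5 (the algebra sl(6)).

A5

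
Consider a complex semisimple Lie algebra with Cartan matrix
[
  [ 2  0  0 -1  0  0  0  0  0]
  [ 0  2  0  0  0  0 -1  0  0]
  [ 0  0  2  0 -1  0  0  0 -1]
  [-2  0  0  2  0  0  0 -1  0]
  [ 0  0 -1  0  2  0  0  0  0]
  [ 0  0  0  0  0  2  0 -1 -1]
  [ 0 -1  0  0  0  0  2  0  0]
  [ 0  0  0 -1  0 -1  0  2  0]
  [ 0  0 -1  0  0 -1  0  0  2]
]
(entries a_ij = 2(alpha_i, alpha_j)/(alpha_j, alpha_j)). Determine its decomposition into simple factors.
type A_2 + type B_7

The diagram associated to this matrix has two connected components: the simple roots {alpha_2, alpha_7} form a chain of 2 nodes with single edges (A_2), and {alpha_1, alpha_3, alpha_4, alpha_5, alpha_6, alpha_8, alpha_9} form a chain of 7 nodes with a double edge at one end; the terminal node there is the unique short simple root (B_7). A semisimple Lie algebra decomposes uniquely as the direct sum of simple ideals, one per connected component of its Dynkin diagram, so g ≅ A_2 ⊕ B_7 (dimension 8 + 105 = 113).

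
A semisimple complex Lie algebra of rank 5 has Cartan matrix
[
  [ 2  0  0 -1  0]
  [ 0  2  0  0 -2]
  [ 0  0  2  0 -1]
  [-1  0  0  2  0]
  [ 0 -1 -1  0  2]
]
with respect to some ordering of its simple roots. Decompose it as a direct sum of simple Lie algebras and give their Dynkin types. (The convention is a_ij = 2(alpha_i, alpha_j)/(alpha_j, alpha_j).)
type A_2 ⊕ type C_3

The diagram associated to this matrix has two connected components: the simple roots {alpha_1, alpha_4} form a chain of 2 nodes with single edges (A_2), and {alpha_2, alpha_3, alpha_5} form a chain of 3 nodes with a double edge at one end; the terminal node there is the unique long simple root (C_3). A semisimple Lie algebra decomposes uniquely as the direct sum of simple ideals, one per connected component of its Dynkin diagram, so g ≅ A_2 ⊕ C_3 (dimension 8 + 21 = 29).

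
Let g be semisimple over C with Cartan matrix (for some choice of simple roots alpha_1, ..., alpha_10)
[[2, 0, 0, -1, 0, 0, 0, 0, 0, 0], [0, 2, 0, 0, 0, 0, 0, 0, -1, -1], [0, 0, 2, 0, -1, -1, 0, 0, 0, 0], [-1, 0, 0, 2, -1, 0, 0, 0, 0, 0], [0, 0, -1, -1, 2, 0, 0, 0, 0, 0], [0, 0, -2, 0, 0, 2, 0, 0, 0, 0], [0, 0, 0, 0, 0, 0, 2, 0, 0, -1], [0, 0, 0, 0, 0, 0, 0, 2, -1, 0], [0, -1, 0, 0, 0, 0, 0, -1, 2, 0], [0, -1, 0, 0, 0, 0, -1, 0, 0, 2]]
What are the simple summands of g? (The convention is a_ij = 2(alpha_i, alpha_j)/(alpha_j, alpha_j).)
type A_5 ⊕ type C_5

The diagram associated to this matrix has two connected components: the simple roots {alpha_2, alpha_7, alpha_8, alpha_9, alpha_10} form a chain of 5 nodes with single edges (A_5), and {alpha_1, alpha_3, alpha_4, alpha_5, alpha_6} form a chain of 5 nodes with a double edge at one end; the terminal node there is the unique long simple root (C_5). A semisimple Lie algebra decomposes uniquely as the direct sum of simple ideals, one per connected component of its Dynkin diagram, so g ≅ A_5 ⊕ C_5 (dimension 35 + 55 = 90).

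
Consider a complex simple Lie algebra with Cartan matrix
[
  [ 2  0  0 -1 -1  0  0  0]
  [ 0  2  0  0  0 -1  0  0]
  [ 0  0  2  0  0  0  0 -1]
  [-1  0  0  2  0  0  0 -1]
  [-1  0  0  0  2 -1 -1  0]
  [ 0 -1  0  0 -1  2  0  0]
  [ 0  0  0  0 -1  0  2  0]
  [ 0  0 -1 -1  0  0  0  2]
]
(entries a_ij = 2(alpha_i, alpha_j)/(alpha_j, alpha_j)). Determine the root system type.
The matrix has rank 8 with 2's on the diagonal. Reading the off-diagonal entries as Dynkin edges (a single edge where a_ij = a_ji = -1; a double or triple edge where a_ij * a_ji = 2 or 3), the diagram is a chain of 7 nodes with one extra node attached to the third node from one end (E_8). One simple-root ordering that puts it in standard form is (alpha_2, alpha_7, alpha_6, alpha_5, alpha_1, alpha_4, alpha_8, alpha_3). So the algebra is type E_8.

E_8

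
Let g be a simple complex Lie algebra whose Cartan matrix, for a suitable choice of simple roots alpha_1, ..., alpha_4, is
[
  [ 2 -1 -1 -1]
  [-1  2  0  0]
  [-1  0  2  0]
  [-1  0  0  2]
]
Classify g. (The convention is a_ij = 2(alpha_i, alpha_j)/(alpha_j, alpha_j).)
D_4

The matrix has rank 4 with 2's on the diagonal. Reading the off-diagonal entries as Dynkin edges (a single edge where a_ij = a_ji = -1; a double or triple edge where a_ij * a_ji = 2 or 3), the diagram is a chain of 2 nodes with a fork of two nodes at one end (D_4). One simple-root ordering that puts it in standard form is (alpha_4, alpha_1, alpha_3, alpha_2). So the algebra is type D_4, i.e. so(8).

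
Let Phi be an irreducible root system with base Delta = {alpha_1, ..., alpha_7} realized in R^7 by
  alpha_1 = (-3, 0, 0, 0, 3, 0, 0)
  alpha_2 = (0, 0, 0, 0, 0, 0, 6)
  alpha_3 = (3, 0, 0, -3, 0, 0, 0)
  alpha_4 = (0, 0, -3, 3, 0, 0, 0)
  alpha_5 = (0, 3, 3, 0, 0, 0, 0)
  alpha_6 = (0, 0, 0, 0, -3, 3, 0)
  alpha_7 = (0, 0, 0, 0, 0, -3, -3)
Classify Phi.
type C_7

Compute the Cartan integers a_ij = 2(alpha_i, alpha_j)/(alpha_j, alpha_j); the resulting 7x7 Cartan matrix is
[[2, 0, -1, 0, 0, -1, 0], [0, 2, 0, 0, 0, 0, -2], [-1, 0, 2, -1, 0, 0, 0], [0, 0, -1, 2, -1, 0, 0], [0, 0, 0, -1, 2, 0, 0], [-1, 0, 0, 0, 0, 2, -1], [0, -1, 0, 0, 0, -1, 2]].
The roots have two lengths (squared-length ratio 2:1); the short ones are alpha_{1,3,4,5,6,7}. The associated Dynkin diagram is a chain of 7 nodes with a double edge at one end; the terminal node there is the unique long simple root (C_7), so the type is C_7 (the algebra sp(14)).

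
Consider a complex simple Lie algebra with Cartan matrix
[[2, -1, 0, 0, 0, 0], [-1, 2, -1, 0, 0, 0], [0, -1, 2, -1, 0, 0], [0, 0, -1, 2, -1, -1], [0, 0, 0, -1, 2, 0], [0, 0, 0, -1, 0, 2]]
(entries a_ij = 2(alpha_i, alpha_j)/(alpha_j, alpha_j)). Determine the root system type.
The matrix has rank 6 with 2's on the diagonal. Reading the off-diagonal entries as Dynkin edges (a single edge where a_ij = a_ji = -1; a double or triple edge where a_ij * a_ji = 2 or 3), the diagram is a chain of 4 nodes with a fork of two nodes at one end (D_6). One simple-root ordering that puts it in standard form is (alpha_1, alpha_2, alpha_3, alpha_4, alpha_6, alpha_5). So the algebra is type D_6, i.e. so(12).

D_6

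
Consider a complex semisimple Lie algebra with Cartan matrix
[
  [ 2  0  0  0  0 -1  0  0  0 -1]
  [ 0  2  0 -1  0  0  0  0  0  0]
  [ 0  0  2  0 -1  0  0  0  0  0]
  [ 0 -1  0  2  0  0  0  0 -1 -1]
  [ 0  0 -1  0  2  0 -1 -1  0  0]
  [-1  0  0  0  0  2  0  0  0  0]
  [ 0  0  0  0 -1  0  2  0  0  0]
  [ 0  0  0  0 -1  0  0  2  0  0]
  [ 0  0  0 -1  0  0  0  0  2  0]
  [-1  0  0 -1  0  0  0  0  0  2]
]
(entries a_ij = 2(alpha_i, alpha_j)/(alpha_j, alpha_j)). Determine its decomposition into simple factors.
The diagram associated to this matrix has two connected components: the simple roots {alpha_3, alpha_5, alpha_7, alpha_8} form a chain of 2 nodes with a fork of two nodes at one end (D_4), and {alpha_1, alpha_2, alpha_4, alpha_6, alpha_9, alpha_10} form a chain of 4 nodes with a fork of two nodes at one end (D_6). A semisimple Lie algebra decomposes uniquely as the direct sum of simple ideals, one per connected component of its Dynkin diagram, so g ≅ D_4 ⊕ D_6 (dimension 28 + 66 = 94).

type D_4 ⊕ type D_6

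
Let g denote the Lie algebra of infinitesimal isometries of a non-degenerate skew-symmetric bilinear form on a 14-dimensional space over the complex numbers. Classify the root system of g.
C_7

This is sp(14), which has dimension 14(14+1)/2 = 105 and rank 14/2 = 7. In the classification of classical Lie algebras, the symplectic algebra sp(2n) has type C_n; here n = 7, so the Dynkin diagram is a chain of 7 nodes with a double edge at one end; the terminal node there is the unique long simple root (C_7). Hence the type is C_7.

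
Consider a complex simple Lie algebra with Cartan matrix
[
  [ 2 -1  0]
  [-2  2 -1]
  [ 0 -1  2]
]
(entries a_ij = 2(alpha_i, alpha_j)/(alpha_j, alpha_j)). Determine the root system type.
The matrix has rank 3 with 2's on the diagonal. Reading the off-diagonal entries as Dynkin edges (a single edge where a_ij = a_ji = -1; a double or triple edge where a_ij * a_ji = 2 or 3), the diagram is a chain of 3 nodes with a double edge at one end; the terminal node there is the unique short simple root (B_3). One simple-root ordering that puts it in standard form is (alpha_3, alpha_2, alpha_1). So the algebra is type B_3, i.e. so(7).

B_3 (so(7))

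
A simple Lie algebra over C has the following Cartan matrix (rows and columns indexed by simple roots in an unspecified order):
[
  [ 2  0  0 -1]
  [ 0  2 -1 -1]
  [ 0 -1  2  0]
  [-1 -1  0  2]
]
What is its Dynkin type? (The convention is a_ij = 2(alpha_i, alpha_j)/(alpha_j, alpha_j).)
The matrix has rank 4 with 2's on the diagonal. Reading the off-diagonal entries as Dynkin edges (a single edge where a_ij = a_ji = -1; a double or triple edge where a_ij * a_ji = 2 or 3), the diagram is a chain of 4 nodes with single edges (A_4). One simple-root ordering that puts it in standard form is (alpha_1, alpha_4, alpha_2, alpha_3). So the algebra is type A_4, i.e. sl(5).

type A_4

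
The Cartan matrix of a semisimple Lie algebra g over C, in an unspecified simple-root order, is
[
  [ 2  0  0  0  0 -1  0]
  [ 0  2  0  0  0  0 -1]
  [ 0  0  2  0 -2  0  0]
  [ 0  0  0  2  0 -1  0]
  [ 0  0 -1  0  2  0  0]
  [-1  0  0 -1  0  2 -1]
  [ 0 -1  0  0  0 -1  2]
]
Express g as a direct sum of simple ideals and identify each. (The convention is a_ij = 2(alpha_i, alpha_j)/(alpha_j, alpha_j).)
B_2 (so(5)) ⊕ D_5 (so(10))

The diagram associated to this matrix has two connected components: the simple roots {alpha_3, alpha_5} form a chain of 2 nodes with a double edge at one end; the terminal node there is the unique short simple root (B_2), and {alpha_1, alpha_2, alpha_4, alpha_6, alpha_7} form a chain of 3 nodes with a fork of two nodes at one end (D_5). A semisimple Lie algebra decomposes uniquely as the direct sum of simple ideals, one per connected component of its Dynkin diagram, so g ≅ B_2 ⊕ D_5 (dimension 10 + 45 = 55).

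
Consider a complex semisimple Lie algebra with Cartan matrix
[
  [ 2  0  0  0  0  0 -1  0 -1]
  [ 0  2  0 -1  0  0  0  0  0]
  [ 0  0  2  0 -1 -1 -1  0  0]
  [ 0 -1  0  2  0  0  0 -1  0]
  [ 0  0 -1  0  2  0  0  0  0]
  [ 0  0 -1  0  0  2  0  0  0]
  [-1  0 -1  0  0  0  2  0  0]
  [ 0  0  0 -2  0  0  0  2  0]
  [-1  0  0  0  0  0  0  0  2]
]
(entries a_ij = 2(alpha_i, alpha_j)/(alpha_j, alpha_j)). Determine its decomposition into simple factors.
The diagram associated to this matrix has two connected components: the simple roots {alpha_2, alpha_4, alpha_8} form a chain of 3 nodes with a double edge at one end; the terminal node there is the unique long simple root (C_3), and {alpha_1, alpha_3, alpha_5, alpha_6, alpha_7, alpha_9} form a chain of 4 nodes with a fork of two nodes at one end (D_6). A semisimple Lie algebra decomposes uniquely as the direct sum of simple ideals, one per connected component of its Dynkin diagram, so g ≅ C_3 ⊕ D_6 (dimension 21 + 66 = 87).

C_3 (sp(6)) ⊕ D_6 (so(12))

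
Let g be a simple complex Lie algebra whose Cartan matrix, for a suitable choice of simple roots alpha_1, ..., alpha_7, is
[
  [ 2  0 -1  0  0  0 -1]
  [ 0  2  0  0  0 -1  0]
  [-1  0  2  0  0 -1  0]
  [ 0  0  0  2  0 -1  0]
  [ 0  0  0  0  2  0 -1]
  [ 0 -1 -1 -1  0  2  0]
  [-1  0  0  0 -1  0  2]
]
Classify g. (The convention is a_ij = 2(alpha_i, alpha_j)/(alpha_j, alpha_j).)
The matrix has rank 7 with 2's on the diagonal. Reading the off-diagonal entries as Dynkin edges (a single edge where a_ij = a_ji = -1; a double or triple edge where a_ij * a_ji = 2 or 3), the diagram is a chain of 5 nodes with a fork of two nodes at one end (D_7). One simple-root ordering that puts it in standard form is (alpha_5, alpha_7, alpha_1, alpha_3, alpha_6, alpha_2, alpha_4). So the algebra is type D_7, i.e. so(14).

type D_7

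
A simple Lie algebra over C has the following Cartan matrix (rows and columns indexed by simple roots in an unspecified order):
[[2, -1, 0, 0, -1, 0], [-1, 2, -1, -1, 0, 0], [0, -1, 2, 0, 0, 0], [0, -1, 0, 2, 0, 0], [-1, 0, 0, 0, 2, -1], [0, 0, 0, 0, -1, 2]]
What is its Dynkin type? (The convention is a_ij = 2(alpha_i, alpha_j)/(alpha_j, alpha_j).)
type D_6

The matrix has rank 6 with 2's on the diagonal. Reading the off-diagonal entries as Dynkin edges (a single edge where a_ij = a_ji = -1; a double or triple edge where a_ij * a_ji = 2 or 3), the diagram is a chain of 4 nodes with a fork of two nodes at one end (D_6). One simple-root ordering that puts it in standard form is (alpha_6, alpha_5, alpha_1, alpha_2, alpha_3, alpha_4). So the algebra is type D_6, i.e. so(12).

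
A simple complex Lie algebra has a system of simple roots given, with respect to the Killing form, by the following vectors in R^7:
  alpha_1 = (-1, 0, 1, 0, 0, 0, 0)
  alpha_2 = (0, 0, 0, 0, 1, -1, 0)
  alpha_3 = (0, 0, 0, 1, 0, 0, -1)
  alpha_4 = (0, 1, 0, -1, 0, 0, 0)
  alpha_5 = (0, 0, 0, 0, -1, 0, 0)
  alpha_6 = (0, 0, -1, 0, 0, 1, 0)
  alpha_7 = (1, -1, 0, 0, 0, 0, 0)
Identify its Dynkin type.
B_7 (so(15))

Compute the Cartan integers a_ij = 2(alpha_i, alpha_j)/(alpha_j, alpha_j); the resulting 7x7 Cartan matrix is
[[2, 0, 0, 0, 0, -1, -1], [0, 2, 0, 0, -2, -1, 0], [0, 0, 2, -1, 0, 0, 0], [0, 0, -1, 2, 0, 0, -1], [0, -1, 0, 0, 2, 0, 0], [-1, -1, 0, 0, 0, 2, 0], [-1, 0, 0, -1, 0, 0, 2]].
The roots have two lengths (squared-length ratio 2:1); the short ones are alpha_{5}. The associated Dynkin diagram is a chain of 7 nodes with a double edge at one end; the terminal node there is the unique short simple root (B_7), so the type is B_7 (the algebra so(15)).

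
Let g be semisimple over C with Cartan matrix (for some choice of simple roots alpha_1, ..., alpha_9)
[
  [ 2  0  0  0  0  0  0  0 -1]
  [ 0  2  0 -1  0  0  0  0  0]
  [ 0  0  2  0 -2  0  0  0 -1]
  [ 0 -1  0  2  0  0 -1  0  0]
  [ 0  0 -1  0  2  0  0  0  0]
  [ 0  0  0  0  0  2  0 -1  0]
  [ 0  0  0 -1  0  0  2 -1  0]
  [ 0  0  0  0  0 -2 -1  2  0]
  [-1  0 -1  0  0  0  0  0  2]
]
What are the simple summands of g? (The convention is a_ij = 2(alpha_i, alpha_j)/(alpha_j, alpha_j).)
The diagram associated to this matrix has two connected components: the simple roots {alpha_1, alpha_3, alpha_5, alpha_9} form a chain of 4 nodes with a double edge at one end; the terminal node there is the unique short simple root (B_4), and {alpha_2, alpha_4, alpha_6, alpha_7, alpha_8} form a chain of 5 nodes with a double edge at one end; the terminal node there is the unique short simple root (B_5). A semisimple Lie algebra decomposes uniquely as the direct sum of simple ideals, one per connected component of its Dynkin diagram, so g ≅ B_4 ⊕ B_5 (dimension 36 + 55 = 91).

type B_4 + type B_5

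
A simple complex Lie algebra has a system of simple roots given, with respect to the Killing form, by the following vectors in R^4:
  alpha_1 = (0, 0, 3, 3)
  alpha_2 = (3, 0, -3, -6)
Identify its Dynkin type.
G_2

Compute the Cartan integers a_ij = 2(alpha_i, alpha_j)/(alpha_j, alpha_j); the resulting 2x2 Cartan matrix is
[[2, -1], [-3, 2]].
The roots have two lengths (squared-length ratio 3:1); the short ones are alpha_{1}. The associated Dynkin diagram is two nodes joined by a triple edge (G_2), so the type is G_2.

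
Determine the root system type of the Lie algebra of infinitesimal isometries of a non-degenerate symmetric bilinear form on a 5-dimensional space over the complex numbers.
This is so(5) with 5 odd, which has dimension 5(5-1)/2 = 10 and rank (5-1)/2 = 2. In the classification of classical Lie algebras, the orthogonal algebra so(2n+1) in an odd number of variables has type B_n; here n = 2, so the Dynkin diagram is a chain of 2 nodes with a double edge at one end; the terminal node there is the unique short simple root (B_2). Hence the type is B_2.

B_2 (so(5))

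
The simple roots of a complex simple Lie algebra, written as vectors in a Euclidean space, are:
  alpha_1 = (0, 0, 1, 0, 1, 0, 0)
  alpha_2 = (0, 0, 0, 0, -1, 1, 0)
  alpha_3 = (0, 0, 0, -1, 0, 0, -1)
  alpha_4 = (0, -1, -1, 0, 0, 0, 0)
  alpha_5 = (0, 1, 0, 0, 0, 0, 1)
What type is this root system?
A_5

Compute the Cartan integers a_ij = 2(alpha_i, alpha_j)/(alpha_j, alpha_j); the resulting 5x5 Cartan matrix is
[[2, -1, 0, -1, 0], [-1, 2, 0, 0, 0], [0, 0, 2, 0, -1], [-1, 0, 0, 2, -1], [0, 0, -1, -1, 2]].
All simple roots have the same length, so the diagram is simply laced. The associated Dynkin diagram is a chain of 5 nodes with single edges (A_5), so the type is A_5 (the algebra sl(6)).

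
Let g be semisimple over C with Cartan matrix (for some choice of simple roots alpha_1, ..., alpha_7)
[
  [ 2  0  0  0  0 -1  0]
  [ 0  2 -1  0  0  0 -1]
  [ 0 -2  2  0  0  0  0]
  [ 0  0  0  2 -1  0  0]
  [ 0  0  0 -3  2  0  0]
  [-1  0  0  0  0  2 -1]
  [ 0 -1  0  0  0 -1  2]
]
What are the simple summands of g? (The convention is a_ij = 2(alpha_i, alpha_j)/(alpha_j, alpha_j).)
type C_5 + type G_2

The diagram associated to this matrix has two connected components: the simple roots {alpha_1, alpha_2, alpha_3, alpha_6, alpha_7} form a chain of 5 nodes with a double edge at one end; the terminal node there is the unique long simple root (C_5), and {alpha_4, alpha_5} form two nodes joined by a triple edge (G_2). A semisimple Lie algebra decomposes uniquely as the direct sum of simple ideals, one per connected component of its Dynkin diagram, so g ≅ C_5 ⊕ G_2 (dimension 55 + 14 = 69).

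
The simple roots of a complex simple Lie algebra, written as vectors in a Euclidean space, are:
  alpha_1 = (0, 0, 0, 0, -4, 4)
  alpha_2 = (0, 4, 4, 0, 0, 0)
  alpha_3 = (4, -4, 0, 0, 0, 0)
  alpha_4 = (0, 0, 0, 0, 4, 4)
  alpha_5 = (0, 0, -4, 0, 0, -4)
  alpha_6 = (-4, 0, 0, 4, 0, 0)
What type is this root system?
D_6

Compute the Cartan integers a_ij = 2(alpha_i, alpha_j)/(alpha_j, alpha_j); the resulting 6x6 Cartan matrix is
[[2, 0, 0, 0, -1, 0], [0, 2, -1, 0, -1, 0], [0, -1, 2, 0, 0, -1], [0, 0, 0, 2, -1, 0], [-1, -1, 0, -1, 2, 0], [0, 0, -1, 0, 0, 2]].
All simple roots have the same length, so the diagram is simply laced. The associated Dynkin diagram is a chain of 4 nodes with a fork of two nodes at one end (D_6), so the type is D_6 (the algebra so(12)).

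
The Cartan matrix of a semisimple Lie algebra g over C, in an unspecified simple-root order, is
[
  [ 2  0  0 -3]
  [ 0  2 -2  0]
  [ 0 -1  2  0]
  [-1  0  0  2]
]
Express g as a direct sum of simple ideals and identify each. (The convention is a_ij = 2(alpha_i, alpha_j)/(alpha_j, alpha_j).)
B2 ⊕ G2

The diagram associated to this matrix has two connected components: the simple roots {alpha_2, alpha_3} form a chain of 2 nodes with a double edge at one end; the terminal node there is the unique short simple root (B_2), and {alpha_1, alpha_4} form two nodes joined by a triple edge (G_2). A semisimple Lie algebra decomposes uniquely as the direct sum of simple ideals, one per connected component of its Dynkin diagram, so g ≅ B_2 ⊕ G_2 (dimension 10 + 14 = 24).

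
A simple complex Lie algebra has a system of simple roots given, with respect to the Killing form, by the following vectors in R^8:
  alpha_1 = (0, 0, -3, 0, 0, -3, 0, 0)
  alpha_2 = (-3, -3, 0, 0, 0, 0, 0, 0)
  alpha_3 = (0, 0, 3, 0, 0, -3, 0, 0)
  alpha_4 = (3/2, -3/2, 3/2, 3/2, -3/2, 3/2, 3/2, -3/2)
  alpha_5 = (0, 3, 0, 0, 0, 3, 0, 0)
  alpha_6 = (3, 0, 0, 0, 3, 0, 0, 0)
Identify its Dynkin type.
type E_6

Compute the Cartan integers a_ij = 2(alpha_i, alpha_j)/(alpha_j, alpha_j); the resulting 6x6 Cartan matrix is
[[2, 0, 0, -1, -1, 0], [0, 2, 0, 0, -1, -1], [0, 0, 2, 0, -1, 0], [-1, 0, 0, 2, 0, 0], [-1, -1, -1, 0, 2, 0], [0, -1, 0, 0, 0, 2]].
All simple roots have the same length, so the diagram is simply laced. The associated Dynkin diagram is a chain of 5 nodes with one extra node attached to the third node from one end (E_6), so the type is E_6.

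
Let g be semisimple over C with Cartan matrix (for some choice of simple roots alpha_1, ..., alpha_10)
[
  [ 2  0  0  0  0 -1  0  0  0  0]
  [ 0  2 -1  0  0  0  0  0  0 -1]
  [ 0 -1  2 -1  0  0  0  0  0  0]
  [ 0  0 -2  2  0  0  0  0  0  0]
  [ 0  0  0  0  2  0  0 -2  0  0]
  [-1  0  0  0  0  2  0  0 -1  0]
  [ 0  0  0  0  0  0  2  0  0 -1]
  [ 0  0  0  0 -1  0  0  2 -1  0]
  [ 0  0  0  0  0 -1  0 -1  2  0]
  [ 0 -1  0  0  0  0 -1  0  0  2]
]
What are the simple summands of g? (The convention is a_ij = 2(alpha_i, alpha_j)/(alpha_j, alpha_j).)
The diagram associated to this matrix has two connected components: the simple roots {alpha_2, alpha_3, alpha_4, alpha_7, alpha_10} form a chain of 5 nodes with a double edge at one end; the terminal node there is the unique long simple root (C_5), and {alpha_1, alpha_5, alpha_6, alpha_8, alpha_9} form a chain of 5 nodes with a double edge at one end; the terminal node there is the unique long simple root (C_5). A semisimple Lie algebra decomposes uniquely as the direct sum of simple ideals, one per connected component of its Dynkin diagram, so g ≅ C_5 ⊕ C_5 (dimension 55 + 55 = 110).

C_5 ⊕ C_5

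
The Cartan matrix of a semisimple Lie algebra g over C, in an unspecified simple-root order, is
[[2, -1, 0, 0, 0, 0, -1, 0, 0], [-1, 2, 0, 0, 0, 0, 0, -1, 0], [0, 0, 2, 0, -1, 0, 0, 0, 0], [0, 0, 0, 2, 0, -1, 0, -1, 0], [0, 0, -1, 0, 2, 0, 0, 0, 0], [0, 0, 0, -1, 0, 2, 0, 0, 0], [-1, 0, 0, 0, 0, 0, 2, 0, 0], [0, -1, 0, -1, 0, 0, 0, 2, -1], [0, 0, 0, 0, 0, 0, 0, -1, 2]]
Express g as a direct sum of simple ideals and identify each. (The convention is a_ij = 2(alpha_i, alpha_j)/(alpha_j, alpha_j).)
A2 + E7

The diagram associated to this matrix has two connected components: the simple roots {alpha_3, alpha_5} form a chain of 2 nodes with single edges (A_2), and {alpha_1, alpha_2, alpha_4, alpha_6, alpha_7, alpha_8, alpha_9} form a chain of 6 nodes with one extra node attached to the third node from one end (E_7). A semisimple Lie algebra decomposes uniquely as the direct sum of simple ideals, one per connected component of its Dynkin diagram, so g ≅ A_2 ⊕ E_7 (dimension 8 + 133 = 141).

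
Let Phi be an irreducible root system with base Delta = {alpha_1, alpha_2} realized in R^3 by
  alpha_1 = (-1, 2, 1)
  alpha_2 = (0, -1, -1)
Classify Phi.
Compute the Cartan integers a_ij = 2(alpha_i, alpha_j)/(alpha_j, alpha_j); the resulting 2x2 Cartan matrix is
[[2, -3], [-1, 2]].
The roots have two lengths (squared-length ratio 3:1); the short ones are alpha_{2}. The associated Dynkin diagram is two nodes joined by a triple edge (G_2), so the type is G_2.

G_2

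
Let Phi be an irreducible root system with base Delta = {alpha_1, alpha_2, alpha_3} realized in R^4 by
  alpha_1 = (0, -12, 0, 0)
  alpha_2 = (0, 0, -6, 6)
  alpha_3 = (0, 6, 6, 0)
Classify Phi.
Compute the Cartan integers a_ij = 2(alpha_i, alpha_j)/(alpha_j, alpha_j); the resulting 3x3 Cartan matrix is
[[2, 0, -2], [0, 2, -1], [-1, -1, 2]].
The roots have two lengths (squared-length ratio 2:1); the short ones are alpha_{2,3}. The associated Dynkin diagram is a chain of 3 nodes with a double edge at one end; the terminal node there is the unique long simple root (C_3), so the type is C_3 (the algebra sp(6)).

C3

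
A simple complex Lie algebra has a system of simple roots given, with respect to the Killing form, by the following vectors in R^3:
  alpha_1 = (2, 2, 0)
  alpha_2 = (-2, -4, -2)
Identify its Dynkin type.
G_2

Compute the Cartan integers a_ij = 2(alpha_i, alpha_j)/(alpha_j, alpha_j); the resulting 2x2 Cartan matrix is
[[2, -1], [-3, 2]].
The roots have two lengths (squared-length ratio 3:1); the short ones are alpha_{1}. The associated Dynkin diagram is two nodes joined by a triple edge (G_2), so the type is G_2.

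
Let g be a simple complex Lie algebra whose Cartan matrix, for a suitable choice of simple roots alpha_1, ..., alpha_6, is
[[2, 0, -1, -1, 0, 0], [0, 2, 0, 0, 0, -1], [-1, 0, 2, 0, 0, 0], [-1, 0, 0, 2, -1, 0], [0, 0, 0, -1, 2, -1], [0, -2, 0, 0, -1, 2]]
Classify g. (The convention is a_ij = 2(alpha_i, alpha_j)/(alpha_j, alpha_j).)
B6

The matrix has rank 6 with 2's on the diagonal. Reading the off-diagonal entries as Dynkin edges (a single edge where a_ij = a_ji = -1; a double or triple edge where a_ij * a_ji = 2 or 3), the diagram is a chain of 6 nodes with a double edge at one end; the terminal node there is the unique short simple root (B_6). One simple-root ordering that puts it in standard form is (alpha_3, alpha_1, alpha_4, alpha_5, alpha_6, alpha_2). So the algebra is type B_6, i.e. so(13).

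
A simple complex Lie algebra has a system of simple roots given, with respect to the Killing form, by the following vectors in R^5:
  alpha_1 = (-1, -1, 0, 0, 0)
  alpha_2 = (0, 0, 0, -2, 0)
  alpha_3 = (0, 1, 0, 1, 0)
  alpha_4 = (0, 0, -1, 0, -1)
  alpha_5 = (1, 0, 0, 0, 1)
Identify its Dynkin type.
C5

Compute the Cartan integers a_ij = 2(alpha_i, alpha_j)/(alpha_j, alpha_j); the resulting 5x5 Cartan matrix is
[[2, 0, -1, 0, -1], [0, 2, -2, 0, 0], [-1, -1, 2, 0, 0], [0, 0, 0, 2, -1], [-1, 0, 0, -1, 2]].
The roots have two lengths (squared-length ratio 2:1); the short ones are alpha_{1,3,4,5}. The associated Dynkin diagram is a chain of 5 nodes with a double edge at one end; the terminal node there is the unique long simple root (C_5), so the type is C_5 (the algebra sp(10)).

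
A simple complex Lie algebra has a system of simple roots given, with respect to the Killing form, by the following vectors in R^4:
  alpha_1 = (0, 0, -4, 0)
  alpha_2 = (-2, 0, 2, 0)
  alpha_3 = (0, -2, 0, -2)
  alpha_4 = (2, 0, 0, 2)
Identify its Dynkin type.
C4

Compute the Cartan integers a_ij = 2(alpha_i, alpha_j)/(alpha_j, alpha_j); the resulting 4x4 Cartan matrix is
[[2, -2, 0, 0], [-1, 2, 0, -1], [0, 0, 2, -1], [0, -1, -1, 2]].
The roots have two lengths (squared-length ratio 2:1); the short ones are alpha_{2,3,4}. The associated Dynkin diagram is a chain of 4 nodes with a double edge at one end; the terminal node there is the unique long simple root (C_4), so the type is C_4 (the algebra sp(8)).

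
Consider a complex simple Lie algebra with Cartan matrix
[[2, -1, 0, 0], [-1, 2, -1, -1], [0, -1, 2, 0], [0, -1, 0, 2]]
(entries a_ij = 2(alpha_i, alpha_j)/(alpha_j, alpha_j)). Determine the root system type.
type D_4

The matrix has rank 4 with 2's on the diagonal. Reading the off-diagonal entries as Dynkin edges (a single edge where a_ij = a_ji = -1; a double or triple edge where a_ij * a_ji = 2 or 3), the diagram is a chain of 2 nodes with a fork of two nodes at one end (D_4). One simple-root ordering that puts it in standard form is (alpha_3, alpha_2, alpha_4, alpha_1). So the algebra is type D_4, i.e. so(8).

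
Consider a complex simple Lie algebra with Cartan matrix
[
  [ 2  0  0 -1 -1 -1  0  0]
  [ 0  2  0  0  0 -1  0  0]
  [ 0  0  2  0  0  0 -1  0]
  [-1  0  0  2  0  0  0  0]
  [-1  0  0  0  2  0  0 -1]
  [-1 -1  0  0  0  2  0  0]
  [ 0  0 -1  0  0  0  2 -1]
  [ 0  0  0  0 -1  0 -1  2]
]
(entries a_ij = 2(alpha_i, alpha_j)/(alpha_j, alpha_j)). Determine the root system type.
E8

The matrix has rank 8 with 2's on the diagonal. Reading the off-diagonal entries as Dynkin edges (a single edge where a_ij = a_ji = -1; a double or triple edge where a_ij * a_ji = 2 or 3), the diagram is a chain of 7 nodes with one extra node attached to the third node from one end (E_8). One simple-root ordering that puts it in standard form is (alpha_2, alpha_4, alpha_6, alpha_1, alpha_5, alpha_8, alpha_7, alpha_3). So the algebra is type E_8.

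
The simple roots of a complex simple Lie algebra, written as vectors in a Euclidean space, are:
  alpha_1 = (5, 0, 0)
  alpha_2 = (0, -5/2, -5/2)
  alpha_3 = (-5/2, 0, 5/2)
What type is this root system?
Compute the Cartan integers a_ij = 2(alpha_i, alpha_j)/(alpha_j, alpha_j); the resulting 3x3 Cartan matrix is
[[2, 0, -2], [0, 2, -1], [-1, -1, 2]].
The roots have two lengths (squared-length ratio 2:1); the short ones are alpha_{2,3}. The associated Dynkin diagram is a chain of 3 nodes with a double edge at one end; the terminal node there is the unique long simple root (C_3), so the type is C_3 (the algebra sp(6)).

C_3 (sp(6))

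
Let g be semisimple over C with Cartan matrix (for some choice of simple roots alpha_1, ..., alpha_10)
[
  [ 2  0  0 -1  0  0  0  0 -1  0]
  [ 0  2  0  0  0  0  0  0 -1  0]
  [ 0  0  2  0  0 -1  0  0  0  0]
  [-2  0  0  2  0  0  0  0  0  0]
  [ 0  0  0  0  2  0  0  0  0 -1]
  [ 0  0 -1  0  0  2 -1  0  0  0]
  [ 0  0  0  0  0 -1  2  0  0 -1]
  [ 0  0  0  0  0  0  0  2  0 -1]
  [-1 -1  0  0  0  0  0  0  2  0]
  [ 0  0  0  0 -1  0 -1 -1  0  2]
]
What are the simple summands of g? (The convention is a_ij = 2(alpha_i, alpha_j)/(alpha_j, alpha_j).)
The diagram associated to this matrix has two connected components: the simple roots {alpha_1, alpha_2, alpha_4, alpha_9} form a chain of 4 nodes with a double edge at one end; the terminal node there is the unique long simple root (C_4), and {alpha_3, alpha_5, alpha_6, alpha_7, alpha_8, alpha_10} form a chain of 4 nodes with a fork of two nodes at one end (D_6). A semisimple Lie algebra decomposes uniquely as the direct sum of simple ideals, one per connected component of its Dynkin diagram, so g ≅ C_4 ⊕ D_6 (dimension 36 + 66 = 102).

C_4 (sp(8)) ⊕ D_6 (so(12))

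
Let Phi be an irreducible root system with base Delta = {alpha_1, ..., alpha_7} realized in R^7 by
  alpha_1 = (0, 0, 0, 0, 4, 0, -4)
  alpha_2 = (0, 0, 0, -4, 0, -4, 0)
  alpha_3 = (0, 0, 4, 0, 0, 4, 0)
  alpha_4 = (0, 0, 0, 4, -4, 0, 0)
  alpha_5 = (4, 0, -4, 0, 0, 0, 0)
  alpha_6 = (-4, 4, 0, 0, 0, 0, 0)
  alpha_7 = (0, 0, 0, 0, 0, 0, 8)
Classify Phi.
C7

Compute the Cartan integers a_ij = 2(alpha_i, alpha_j)/(alpha_j, alpha_j); the resulting 7x7 Cartan matrix is
[[2, 0, 0, -1, 0, 0, -1], [0, 2, -1, -1, 0, 0, 0], [0, -1, 2, 0, -1, 0, 0], [-1, -1, 0, 2, 0, 0, 0], [0, 0, -1, 0, 2, -1, 0], [0, 0, 0, 0, -1, 2, 0], [-2, 0, 0, 0, 0, 0, 2]].
The roots have two lengths (squared-length ratio 2:1); the short ones are alpha_{1,2,3,4,5,6}. The associated Dynkin diagram is a chain of 7 nodes with a double edge at one end; the terminal node there is the unique long simple root (C_7), so the type is C_7 (the algebra sp(14)).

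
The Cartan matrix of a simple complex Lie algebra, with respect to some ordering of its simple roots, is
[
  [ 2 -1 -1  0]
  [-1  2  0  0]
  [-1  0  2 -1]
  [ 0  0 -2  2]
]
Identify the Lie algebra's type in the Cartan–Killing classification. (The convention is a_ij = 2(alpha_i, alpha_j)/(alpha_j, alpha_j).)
The matrix has rank 4 with 2's on the diagonal. Reading the off-diagonal entries as Dynkin edges (a single edge where a_ij = a_ji = -1; a double or triple edge where a_ij * a_ji = 2 or 3), the diagram is a chain of 4 nodes with a double edge at one end; the terminal node there is the unique long simple root (C_4). One simple-root ordering that puts it in standard form is (alpha_2, alpha_1, alpha_3, alpha_4). So the algebra is type C_4, i.e. sp(8).

C_4 (sp(8))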